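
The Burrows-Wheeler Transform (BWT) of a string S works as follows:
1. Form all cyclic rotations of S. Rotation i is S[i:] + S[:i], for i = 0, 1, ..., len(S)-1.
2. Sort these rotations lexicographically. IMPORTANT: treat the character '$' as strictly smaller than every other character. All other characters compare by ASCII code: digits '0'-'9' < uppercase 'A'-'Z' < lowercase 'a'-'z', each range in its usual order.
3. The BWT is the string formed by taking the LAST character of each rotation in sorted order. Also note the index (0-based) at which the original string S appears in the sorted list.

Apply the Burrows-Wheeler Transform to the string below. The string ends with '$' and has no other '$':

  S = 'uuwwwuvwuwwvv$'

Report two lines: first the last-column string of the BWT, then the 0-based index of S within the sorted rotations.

Answer: v$wwuvwuwvwwuu
1

Derivation:
All 14 rotations (rotation i = S[i:]+S[:i]):
  rot[0] = uuwwwuvwuwwvv$
  rot[1] = uwwwuvwuwwvv$u
  rot[2] = wwwuvwuwwvv$uu
  rot[3] = wwuvwuwwvv$uuw
  rot[4] = wuvwuwwvv$uuww
  rot[5] = uvwuwwvv$uuwww
  rot[6] = vwuwwvv$uuwwwu
  rot[7] = wuwwvv$uuwwwuv
  rot[8] = uwwvv$uuwwwuvw
  rot[9] = wwvv$uuwwwuvwu
  rot[10] = wvv$uuwwwuvwuw
  rot[11] = vv$uuwwwuvwuww
  rot[12] = v$uuwwwuvwuwwv
  rot[13] = $uuwwwuvwuwwvv
Sorted (with $ < everything):
  sorted[0] = $uuwwwuvwuwwvv  (last char: 'v')
  sorted[1] = uuwwwuvwuwwvv$  (last char: '$')
  sorted[2] = uvwuwwvv$uuwww  (last char: 'w')
  sorted[3] = uwwvv$uuwwwuvw  (last char: 'w')
  sorted[4] = uwwwuvwuwwvv$u  (last char: 'u')
  sorted[5] = v$uuwwwuvwuwwv  (last char: 'v')
  sorted[6] = vv$uuwwwuvwuww  (last char: 'w')
  sorted[7] = vwuwwvv$uuwwwu  (last char: 'u')
  sorted[8] = wuvwuwwvv$uuww  (last char: 'w')
  sorted[9] = wuwwvv$uuwwwuv  (last char: 'v')
  sorted[10] = wvv$uuwwwuvwuw  (last char: 'w')
  sorted[11] = wwuvwuwwvv$uuw  (last char: 'w')
  sorted[12] = wwvv$uuwwwuvwu  (last char: 'u')
  sorted[13] = wwwuvwuwwvv$uu  (last char: 'u')
Last column: v$wwuvwuwvwwuu
Original string S is at sorted index 1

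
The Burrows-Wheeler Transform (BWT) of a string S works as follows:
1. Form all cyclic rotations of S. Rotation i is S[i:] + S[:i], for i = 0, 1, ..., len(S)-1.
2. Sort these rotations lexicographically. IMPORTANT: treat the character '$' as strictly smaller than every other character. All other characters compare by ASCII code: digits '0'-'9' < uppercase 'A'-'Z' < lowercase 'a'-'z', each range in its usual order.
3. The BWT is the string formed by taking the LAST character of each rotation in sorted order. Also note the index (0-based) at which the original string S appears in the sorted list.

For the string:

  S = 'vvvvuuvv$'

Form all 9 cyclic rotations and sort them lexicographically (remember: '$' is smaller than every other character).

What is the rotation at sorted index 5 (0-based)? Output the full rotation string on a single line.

All 9 rotations (rotation i = S[i:]+S[:i]):
  rot[0] = vvvvuuvv$
  rot[1] = vvvuuvv$v
  rot[2] = vvuuvv$vv
  rot[3] = vuuvv$vvv
  rot[4] = uuvv$vvvv
  rot[5] = uvv$vvvvu
  rot[6] = vv$vvvvuu
  rot[7] = v$vvvvuuv
  rot[8] = $vvvvuuvv
Sorted (with $ < everything):
  sorted[0] = $vvvvuuvv
  sorted[1] = uuvv$vvvv
  sorted[2] = uvv$vvvvu
  sorted[3] = v$vvvvuuv
  sorted[4] = vuuvv$vvv
  sorted[5] = vv$vvvvuu
  sorted[6] = vvuuvv$vv
  sorted[7] = vvvuuvv$v
  sorted[8] = vvvvuuvv$
sorted[5] = vv$vvvvuu

Answer: vv$vvvvuu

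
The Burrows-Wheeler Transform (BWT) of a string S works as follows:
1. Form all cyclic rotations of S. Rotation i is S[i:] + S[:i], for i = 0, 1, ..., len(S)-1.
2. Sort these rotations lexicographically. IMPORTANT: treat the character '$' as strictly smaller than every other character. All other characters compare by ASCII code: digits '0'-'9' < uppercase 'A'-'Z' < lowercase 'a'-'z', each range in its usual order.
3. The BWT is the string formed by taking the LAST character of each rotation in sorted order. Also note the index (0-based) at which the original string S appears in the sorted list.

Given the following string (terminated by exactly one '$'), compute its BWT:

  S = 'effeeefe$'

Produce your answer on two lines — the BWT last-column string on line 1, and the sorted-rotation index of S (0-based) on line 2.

All 9 rotations (rotation i = S[i:]+S[:i]):
  rot[0] = effeeefe$
  rot[1] = ffeeefe$e
  rot[2] = feeefe$ef
  rot[3] = eeefe$eff
  rot[4] = eefe$effe
  rot[5] = efe$effee
  rot[6] = fe$effeee
  rot[7] = e$effeeef
  rot[8] = $effeeefe
Sorted (with $ < everything):
  sorted[0] = $effeeefe  (last char: 'e')
  sorted[1] = e$effeeef  (last char: 'f')
  sorted[2] = eeefe$eff  (last char: 'f')
  sorted[3] = eefe$effe  (last char: 'e')
  sorted[4] = efe$effee  (last char: 'e')
  sorted[5] = effeeefe$  (last char: '$')
  sorted[6] = fe$effeee  (last char: 'e')
  sorted[7] = feeefe$ef  (last char: 'f')
  sorted[8] = ffeeefe$e  (last char: 'e')
Last column: effee$efe
Original string S is at sorted index 5

Answer: effee$efe
5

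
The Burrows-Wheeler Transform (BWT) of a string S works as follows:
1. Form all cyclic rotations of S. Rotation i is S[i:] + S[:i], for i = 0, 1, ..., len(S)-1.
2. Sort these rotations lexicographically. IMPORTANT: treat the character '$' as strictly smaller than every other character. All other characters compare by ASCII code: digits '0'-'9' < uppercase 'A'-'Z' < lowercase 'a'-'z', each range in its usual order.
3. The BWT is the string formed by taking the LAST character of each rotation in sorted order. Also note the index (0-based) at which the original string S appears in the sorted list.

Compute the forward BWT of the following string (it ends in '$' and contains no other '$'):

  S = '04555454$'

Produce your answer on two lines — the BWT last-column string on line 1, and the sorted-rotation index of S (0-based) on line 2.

All 9 rotations (rotation i = S[i:]+S[:i]):
  rot[0] = 04555454$
  rot[1] = 4555454$0
  rot[2] = 555454$04
  rot[3] = 55454$045
  rot[4] = 5454$0455
  rot[5] = 454$04555
  rot[6] = 54$045554
  rot[7] = 4$0455545
  rot[8] = $04555454
Sorted (with $ < everything):
  sorted[0] = $04555454  (last char: '4')
  sorted[1] = 04555454$  (last char: '$')
  sorted[2] = 4$0455545  (last char: '5')
  sorted[3] = 454$04555  (last char: '5')
  sorted[4] = 4555454$0  (last char: '0')
  sorted[5] = 54$045554  (last char: '4')
  sorted[6] = 5454$0455  (last char: '5')
  sorted[7] = 55454$045  (last char: '5')
  sorted[8] = 555454$04  (last char: '4')
Last column: 4$5504554
Original string S is at sorted index 1

Answer: 4$5504554
1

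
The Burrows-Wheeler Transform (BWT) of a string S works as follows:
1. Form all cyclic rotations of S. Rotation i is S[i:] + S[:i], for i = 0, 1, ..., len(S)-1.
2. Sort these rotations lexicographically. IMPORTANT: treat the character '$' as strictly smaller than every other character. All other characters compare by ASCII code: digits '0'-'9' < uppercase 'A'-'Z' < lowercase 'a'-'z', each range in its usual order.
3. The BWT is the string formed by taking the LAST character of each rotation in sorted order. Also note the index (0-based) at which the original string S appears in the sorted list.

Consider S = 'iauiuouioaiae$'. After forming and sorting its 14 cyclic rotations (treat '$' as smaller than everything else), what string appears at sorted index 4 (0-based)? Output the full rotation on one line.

All 14 rotations (rotation i = S[i:]+S[:i]):
  rot[0] = iauiuouioaiae$
  rot[1] = auiuouioaiae$i
  rot[2] = uiuouioaiae$ia
  rot[3] = iuouioaiae$iau
  rot[4] = uouioaiae$iaui
  rot[5] = ouioaiae$iauiu
  rot[6] = uioaiae$iauiuo
  rot[7] = ioaiae$iauiuou
  rot[8] = oaiae$iauiuoui
  rot[9] = aiae$iauiuouio
  rot[10] = iae$iauiuouioa
  rot[11] = ae$iauiuouioai
  rot[12] = e$iauiuouioaia
  rot[13] = $iauiuouioaiae
Sorted (with $ < everything):
  sorted[0] = $iauiuouioaiae
  sorted[1] = ae$iauiuouioai
  sorted[2] = aiae$iauiuouio
  sorted[3] = auiuouioaiae$i
  sorted[4] = e$iauiuouioaia
  sorted[5] = iae$iauiuouioa
  sorted[6] = iauiuouioaiae$
  sorted[7] = ioaiae$iauiuou
  sorted[8] = iuouioaiae$iau
  sorted[9] = oaiae$iauiuoui
  sorted[10] = ouioaiae$iauiu
  sorted[11] = uioaiae$iauiuo
  sorted[12] = uiuouioaiae$ia
  sorted[13] = uouioaiae$iaui
sorted[4] = e$iauiuouioaia

Answer: e$iauiuouioaia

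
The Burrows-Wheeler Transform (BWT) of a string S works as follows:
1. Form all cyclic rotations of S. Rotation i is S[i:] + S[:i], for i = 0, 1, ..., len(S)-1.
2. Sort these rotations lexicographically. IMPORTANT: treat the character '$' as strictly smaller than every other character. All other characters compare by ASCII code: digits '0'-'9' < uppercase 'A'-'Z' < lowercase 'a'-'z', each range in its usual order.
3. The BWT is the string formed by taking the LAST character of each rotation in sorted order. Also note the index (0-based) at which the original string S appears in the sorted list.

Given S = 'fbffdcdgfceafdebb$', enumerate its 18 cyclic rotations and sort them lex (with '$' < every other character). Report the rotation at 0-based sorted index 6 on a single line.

All 18 rotations (rotation i = S[i:]+S[:i]):
  rot[0] = fbffdcdgfceafdebb$
  rot[1] = bffdcdgfceafdebb$f
  rot[2] = ffdcdgfceafdebb$fb
  rot[3] = fdcdgfceafdebb$fbf
  rot[4] = dcdgfceafdebb$fbff
  rot[5] = cdgfceafdebb$fbffd
  rot[6] = dgfceafdebb$fbffdc
  rot[7] = gfceafdebb$fbffdcd
  rot[8] = fceafdebb$fbffdcdg
  rot[9] = ceafdebb$fbffdcdgf
  rot[10] = eafdebb$fbffdcdgfc
  rot[11] = afdebb$fbffdcdgfce
  rot[12] = fdebb$fbffdcdgfcea
  rot[13] = debb$fbffdcdgfceaf
  rot[14] = ebb$fbffdcdgfceafd
  rot[15] = bb$fbffdcdgfceafde
  rot[16] = b$fbffdcdgfceafdeb
  rot[17] = $fbffdcdgfceafdebb
Sorted (with $ < everything):
  sorted[0] = $fbffdcdgfceafdebb
  sorted[1] = afdebb$fbffdcdgfce
  sorted[2] = b$fbffdcdgfceafdeb
  sorted[3] = bb$fbffdcdgfceafde
  sorted[4] = bffdcdgfceafdebb$f
  sorted[5] = cdgfceafdebb$fbffd
  sorted[6] = ceafdebb$fbffdcdgf
  sorted[7] = dcdgfceafdebb$fbff
  sorted[8] = debb$fbffdcdgfceaf
  sorted[9] = dgfceafdebb$fbffdc
  sorted[10] = eafdebb$fbffdcdgfc
  sorted[11] = ebb$fbffdcdgfceafd
  sorted[12] = fbffdcdgfceafdebb$
  sorted[13] = fceafdebb$fbffdcdg
  sorted[14] = fdcdgfceafdebb$fbf
  sorted[15] = fdebb$fbffdcdgfcea
  sorted[16] = ffdcdgfceafdebb$fb
  sorted[17] = gfceafdebb$fbffdcd
sorted[6] = ceafdebb$fbffdcdgf

Answer: ceafdebb$fbffdcdgf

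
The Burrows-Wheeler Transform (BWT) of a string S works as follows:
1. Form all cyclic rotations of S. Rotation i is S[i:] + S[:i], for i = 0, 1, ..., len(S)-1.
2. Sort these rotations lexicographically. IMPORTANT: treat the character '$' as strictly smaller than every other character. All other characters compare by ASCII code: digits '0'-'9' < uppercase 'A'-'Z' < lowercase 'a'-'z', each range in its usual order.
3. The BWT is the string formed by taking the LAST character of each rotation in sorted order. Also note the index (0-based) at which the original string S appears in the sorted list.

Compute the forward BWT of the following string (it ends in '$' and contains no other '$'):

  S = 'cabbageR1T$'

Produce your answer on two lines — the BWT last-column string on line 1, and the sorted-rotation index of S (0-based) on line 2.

All 11 rotations (rotation i = S[i:]+S[:i]):
  rot[0] = cabbageR1T$
  rot[1] = abbageR1T$c
  rot[2] = bbageR1T$ca
  rot[3] = bageR1T$cab
  rot[4] = ageR1T$cabb
  rot[5] = geR1T$cabba
  rot[6] = eR1T$cabbag
  rot[7] = R1T$cabbage
  rot[8] = 1T$cabbageR
  rot[9] = T$cabbageR1
  rot[10] = $cabbageR1T
Sorted (with $ < everything):
  sorted[0] = $cabbageR1T  (last char: 'T')
  sorted[1] = 1T$cabbageR  (last char: 'R')
  sorted[2] = R1T$cabbage  (last char: 'e')
  sorted[3] = T$cabbageR1  (last char: '1')
  sorted[4] = abbageR1T$c  (last char: 'c')
  sorted[5] = ageR1T$cabb  (last char: 'b')
  sorted[6] = bageR1T$cab  (last char: 'b')
  sorted[7] = bbageR1T$ca  (last char: 'a')
  sorted[8] = cabbageR1T$  (last char: '$')
  sorted[9] = eR1T$cabbag  (last char: 'g')
  sorted[10] = geR1T$cabba  (last char: 'a')
Last column: TRe1cbba$ga
Original string S is at sorted index 8

Answer: TRe1cbba$ga
8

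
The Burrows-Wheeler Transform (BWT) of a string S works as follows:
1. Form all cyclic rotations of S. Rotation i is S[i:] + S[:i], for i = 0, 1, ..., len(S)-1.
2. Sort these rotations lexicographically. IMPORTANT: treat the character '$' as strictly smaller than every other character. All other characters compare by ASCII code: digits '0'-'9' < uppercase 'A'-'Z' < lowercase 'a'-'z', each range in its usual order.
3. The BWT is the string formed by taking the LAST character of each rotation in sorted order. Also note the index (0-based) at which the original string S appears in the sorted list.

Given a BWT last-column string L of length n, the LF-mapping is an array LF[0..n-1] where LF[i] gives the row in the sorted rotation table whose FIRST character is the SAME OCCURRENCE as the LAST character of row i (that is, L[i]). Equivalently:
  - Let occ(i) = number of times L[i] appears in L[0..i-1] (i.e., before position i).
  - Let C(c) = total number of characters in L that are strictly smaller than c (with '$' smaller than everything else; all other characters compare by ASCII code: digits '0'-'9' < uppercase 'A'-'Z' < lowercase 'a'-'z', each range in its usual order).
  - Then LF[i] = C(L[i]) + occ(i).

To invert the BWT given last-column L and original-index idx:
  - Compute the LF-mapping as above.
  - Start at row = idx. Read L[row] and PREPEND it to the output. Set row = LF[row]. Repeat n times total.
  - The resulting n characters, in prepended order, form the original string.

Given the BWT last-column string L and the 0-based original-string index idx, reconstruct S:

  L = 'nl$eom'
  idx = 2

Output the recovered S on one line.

Answer: lemon$

Derivation:
LF mapping: 4 2 0 1 5 3
Walk LF starting at row 2, prepending L[row]:
  step 1: row=2, L[2]='$', prepend. Next row=LF[2]=0
  step 2: row=0, L[0]='n', prepend. Next row=LF[0]=4
  step 3: row=4, L[4]='o', prepend. Next row=LF[4]=5
  step 4: row=5, L[5]='m', prepend. Next row=LF[5]=3
  step 5: row=3, L[3]='e', prepend. Next row=LF[3]=1
  step 6: row=1, L[1]='l', prepend. Next row=LF[1]=2
Reversed output: lemon$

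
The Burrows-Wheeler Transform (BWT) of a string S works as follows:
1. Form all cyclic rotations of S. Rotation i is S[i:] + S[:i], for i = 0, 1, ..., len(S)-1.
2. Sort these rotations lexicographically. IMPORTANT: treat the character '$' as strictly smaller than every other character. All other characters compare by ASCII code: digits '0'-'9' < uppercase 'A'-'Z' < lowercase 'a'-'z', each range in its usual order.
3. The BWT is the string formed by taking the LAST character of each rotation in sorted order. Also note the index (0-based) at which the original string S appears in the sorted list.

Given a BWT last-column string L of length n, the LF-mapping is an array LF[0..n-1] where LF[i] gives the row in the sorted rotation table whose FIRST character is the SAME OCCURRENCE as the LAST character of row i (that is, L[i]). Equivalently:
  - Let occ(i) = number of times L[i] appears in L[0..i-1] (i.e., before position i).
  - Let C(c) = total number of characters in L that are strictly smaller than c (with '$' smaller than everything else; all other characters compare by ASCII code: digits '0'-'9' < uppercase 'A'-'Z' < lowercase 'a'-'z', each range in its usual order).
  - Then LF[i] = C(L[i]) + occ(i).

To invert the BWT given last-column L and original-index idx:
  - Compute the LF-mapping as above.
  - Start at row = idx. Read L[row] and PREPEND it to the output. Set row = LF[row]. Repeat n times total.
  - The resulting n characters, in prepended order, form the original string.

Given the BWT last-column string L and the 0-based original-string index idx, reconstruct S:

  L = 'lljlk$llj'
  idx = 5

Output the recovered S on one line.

LF mapping: 4 5 1 6 3 0 7 8 2
Walk LF starting at row 5, prepending L[row]:
  step 1: row=5, L[5]='$', prepend. Next row=LF[5]=0
  step 2: row=0, L[0]='l', prepend. Next row=LF[0]=4
  step 3: row=4, L[4]='k', prepend. Next row=LF[4]=3
  step 4: row=3, L[3]='l', prepend. Next row=LF[3]=6
  step 5: row=6, L[6]='l', prepend. Next row=LF[6]=7
  step 6: row=7, L[7]='l', prepend. Next row=LF[7]=8
  step 7: row=8, L[8]='j', prepend. Next row=LF[8]=2
  step 8: row=2, L[2]='j', prepend. Next row=LF[2]=1
  step 9: row=1, L[1]='l', prepend. Next row=LF[1]=5
Reversed output: ljjlllkl$

Answer: ljjlllkl$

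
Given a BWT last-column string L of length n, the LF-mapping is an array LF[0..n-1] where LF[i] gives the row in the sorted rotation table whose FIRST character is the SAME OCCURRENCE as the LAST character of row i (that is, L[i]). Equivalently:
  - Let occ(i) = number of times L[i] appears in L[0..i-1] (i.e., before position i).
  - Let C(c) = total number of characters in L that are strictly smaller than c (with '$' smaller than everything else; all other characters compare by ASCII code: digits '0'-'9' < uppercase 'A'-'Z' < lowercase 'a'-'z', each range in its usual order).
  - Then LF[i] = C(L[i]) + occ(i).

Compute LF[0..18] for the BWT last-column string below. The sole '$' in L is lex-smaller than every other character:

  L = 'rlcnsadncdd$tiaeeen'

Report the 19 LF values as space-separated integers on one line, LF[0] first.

Char counts: '$':1, 'a':2, 'c':2, 'd':3, 'e':3, 'i':1, 'l':1, 'n':3, 'r':1, 's':1, 't':1
C (first-col start): C('$')=0, C('a')=1, C('c')=3, C('d')=5, C('e')=8, C('i')=11, C('l')=12, C('n')=13, C('r')=16, C('s')=17, C('t')=18
L[0]='r': occ=0, LF[0]=C('r')+0=16+0=16
L[1]='l': occ=0, LF[1]=C('l')+0=12+0=12
L[2]='c': occ=0, LF[2]=C('c')+0=3+0=3
L[3]='n': occ=0, LF[3]=C('n')+0=13+0=13
L[4]='s': occ=0, LF[4]=C('s')+0=17+0=17
L[5]='a': occ=0, LF[5]=C('a')+0=1+0=1
L[6]='d': occ=0, LF[6]=C('d')+0=5+0=5
L[7]='n': occ=1, LF[7]=C('n')+1=13+1=14
L[8]='c': occ=1, LF[8]=C('c')+1=3+1=4
L[9]='d': occ=1, LF[9]=C('d')+1=5+1=6
L[10]='d': occ=2, LF[10]=C('d')+2=5+2=7
L[11]='$': occ=0, LF[11]=C('$')+0=0+0=0
L[12]='t': occ=0, LF[12]=C('t')+0=18+0=18
L[13]='i': occ=0, LF[13]=C('i')+0=11+0=11
L[14]='a': occ=1, LF[14]=C('a')+1=1+1=2
L[15]='e': occ=0, LF[15]=C('e')+0=8+0=8
L[16]='e': occ=1, LF[16]=C('e')+1=8+1=9
L[17]='e': occ=2, LF[17]=C('e')+2=8+2=10
L[18]='n': occ=2, LF[18]=C('n')+2=13+2=15

Answer: 16 12 3 13 17 1 5 14 4 6 7 0 18 11 2 8 9 10 15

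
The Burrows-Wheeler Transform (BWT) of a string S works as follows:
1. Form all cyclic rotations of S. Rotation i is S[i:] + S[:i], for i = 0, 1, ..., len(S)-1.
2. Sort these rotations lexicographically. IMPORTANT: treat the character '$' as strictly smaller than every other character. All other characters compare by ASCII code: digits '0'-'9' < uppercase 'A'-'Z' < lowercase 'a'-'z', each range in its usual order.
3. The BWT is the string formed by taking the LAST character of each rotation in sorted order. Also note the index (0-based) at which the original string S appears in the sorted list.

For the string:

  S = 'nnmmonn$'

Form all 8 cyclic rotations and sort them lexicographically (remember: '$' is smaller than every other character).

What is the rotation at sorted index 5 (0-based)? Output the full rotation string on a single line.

Answer: nn$nnmmo

Derivation:
All 8 rotations (rotation i = S[i:]+S[:i]):
  rot[0] = nnmmonn$
  rot[1] = nmmonn$n
  rot[2] = mmonn$nn
  rot[3] = monn$nnm
  rot[4] = onn$nnmm
  rot[5] = nn$nnmmo
  rot[6] = n$nnmmon
  rot[7] = $nnmmonn
Sorted (with $ < everything):
  sorted[0] = $nnmmonn
  sorted[1] = mmonn$nn
  sorted[2] = monn$nnm
  sorted[3] = n$nnmmon
  sorted[4] = nmmonn$n
  sorted[5] = nn$nnmmo
  sorted[6] = nnmmonn$
  sorted[7] = onn$nnmm
sorted[5] = nn$nnmmo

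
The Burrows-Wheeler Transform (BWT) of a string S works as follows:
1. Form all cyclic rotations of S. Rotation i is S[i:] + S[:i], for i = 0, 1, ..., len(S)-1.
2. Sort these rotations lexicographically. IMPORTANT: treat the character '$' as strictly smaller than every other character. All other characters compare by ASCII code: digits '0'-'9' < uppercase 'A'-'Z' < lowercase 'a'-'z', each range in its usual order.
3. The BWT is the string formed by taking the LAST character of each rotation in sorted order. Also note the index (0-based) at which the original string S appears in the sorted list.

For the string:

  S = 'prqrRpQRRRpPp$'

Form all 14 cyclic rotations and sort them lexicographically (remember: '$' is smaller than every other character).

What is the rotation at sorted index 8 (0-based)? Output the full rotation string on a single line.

Answer: pPp$prqrRpQRRR

Derivation:
All 14 rotations (rotation i = S[i:]+S[:i]):
  rot[0] = prqrRpQRRRpPp$
  rot[1] = rqrRpQRRRpPp$p
  rot[2] = qrRpQRRRpPp$pr
  rot[3] = rRpQRRRpPp$prq
  rot[4] = RpQRRRpPp$prqr
  rot[5] = pQRRRpPp$prqrR
  rot[6] = QRRRpPp$prqrRp
  rot[7] = RRRpPp$prqrRpQ
  rot[8] = RRpPp$prqrRpQR
  rot[9] = RpPp$prqrRpQRR
  rot[10] = pPp$prqrRpQRRR
  rot[11] = Pp$prqrRpQRRRp
  rot[12] = p$prqrRpQRRRpP
  rot[13] = $prqrRpQRRRpPp
Sorted (with $ < everything):
  sorted[0] = $prqrRpQRRRpPp
  sorted[1] = Pp$prqrRpQRRRp
  sorted[2] = QRRRpPp$prqrRp
  sorted[3] = RRRpPp$prqrRpQ
  sorted[4] = RRpPp$prqrRpQR
  sorted[5] = RpPp$prqrRpQRR
  sorted[6] = RpQRRRpPp$prqr
  sorted[7] = p$prqrRpQRRRpP
  sorted[8] = pPp$prqrRpQRRR
  sorted[9] = pQRRRpPp$prqrR
  sorted[10] = prqrRpQRRRpPp$
  sorted[11] = qrRpQRRRpPp$pr
  sorted[12] = rRpQRRRpPp$prq
  sorted[13] = rqrRpQRRRpPp$p
sorted[8] = pPp$prqrRpQRRR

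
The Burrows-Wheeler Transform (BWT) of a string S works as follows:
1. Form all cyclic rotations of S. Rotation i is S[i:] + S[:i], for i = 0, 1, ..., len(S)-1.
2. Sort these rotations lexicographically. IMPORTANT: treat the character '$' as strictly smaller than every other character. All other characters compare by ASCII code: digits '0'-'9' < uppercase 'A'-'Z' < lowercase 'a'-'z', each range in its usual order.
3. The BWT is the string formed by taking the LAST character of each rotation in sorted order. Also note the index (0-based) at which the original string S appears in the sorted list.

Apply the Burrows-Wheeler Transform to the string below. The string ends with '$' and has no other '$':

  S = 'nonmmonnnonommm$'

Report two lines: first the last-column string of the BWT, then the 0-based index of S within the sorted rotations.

Answer: mmmonmoono$nnnmn
10

Derivation:
All 16 rotations (rotation i = S[i:]+S[:i]):
  rot[0] = nonmmonnnonommm$
  rot[1] = onmmonnnonommm$n
  rot[2] = nmmonnnonommm$no
  rot[3] = mmonnnonommm$non
  rot[4] = monnnonommm$nonm
  rot[5] = onnnonommm$nonmm
  rot[6] = nnnonommm$nonmmo
  rot[7] = nnonommm$nonmmon
  rot[8] = nonommm$nonmmonn
  rot[9] = onommm$nonmmonnn
  rot[10] = nommm$nonmmonnno
  rot[11] = ommm$nonmmonnnon
  rot[12] = mmm$nonmmonnnono
  rot[13] = mm$nonmmonnnonom
  rot[14] = m$nonmmonnnonomm
  rot[15] = $nonmmonnnonommm
Sorted (with $ < everything):
  sorted[0] = $nonmmonnnonommm  (last char: 'm')
  sorted[1] = m$nonmmonnnonomm  (last char: 'm')
  sorted[2] = mm$nonmmonnnonom  (last char: 'm')
  sorted[3] = mmm$nonmmonnnono  (last char: 'o')
  sorted[4] = mmonnnonommm$non  (last char: 'n')
  sorted[5] = monnnonommm$nonm  (last char: 'm')
  sorted[6] = nmmonnnonommm$no  (last char: 'o')
  sorted[7] = nnnonommm$nonmmo  (last char: 'o')
  sorted[8] = nnonommm$nonmmon  (last char: 'n')
  sorted[9] = nommm$nonmmonnno  (last char: 'o')
  sorted[10] = nonmmonnnonommm$  (last char: '$')
  sorted[11] = nonommm$nonmmonn  (last char: 'n')
  sorted[12] = ommm$nonmmonnnon  (last char: 'n')
  sorted[13] = onmmonnnonommm$n  (last char: 'n')
  sorted[14] = onnnonommm$nonmm  (last char: 'm')
  sorted[15] = onommm$nonmmonnn  (last char: 'n')
Last column: mmmonmoono$nnnmn
Original string S is at sorted index 10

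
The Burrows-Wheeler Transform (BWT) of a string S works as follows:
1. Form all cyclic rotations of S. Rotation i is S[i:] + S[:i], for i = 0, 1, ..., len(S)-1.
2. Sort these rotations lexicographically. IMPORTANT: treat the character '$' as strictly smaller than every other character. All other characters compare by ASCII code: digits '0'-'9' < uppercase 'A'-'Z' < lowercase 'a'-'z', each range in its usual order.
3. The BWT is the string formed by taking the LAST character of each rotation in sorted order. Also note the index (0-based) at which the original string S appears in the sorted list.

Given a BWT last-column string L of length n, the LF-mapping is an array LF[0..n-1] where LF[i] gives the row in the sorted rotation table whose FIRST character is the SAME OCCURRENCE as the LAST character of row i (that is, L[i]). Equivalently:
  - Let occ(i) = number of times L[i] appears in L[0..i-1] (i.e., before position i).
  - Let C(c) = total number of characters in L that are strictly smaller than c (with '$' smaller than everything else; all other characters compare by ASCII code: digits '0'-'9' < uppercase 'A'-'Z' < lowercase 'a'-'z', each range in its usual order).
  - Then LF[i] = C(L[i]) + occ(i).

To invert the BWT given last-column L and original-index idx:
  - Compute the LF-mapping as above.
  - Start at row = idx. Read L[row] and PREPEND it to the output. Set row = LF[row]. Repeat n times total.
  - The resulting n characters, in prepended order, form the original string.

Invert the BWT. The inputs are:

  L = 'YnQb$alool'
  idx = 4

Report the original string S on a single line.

Answer: balloonQY$

Derivation:
LF mapping: 2 7 1 4 0 3 5 8 9 6
Walk LF starting at row 4, prepending L[row]:
  step 1: row=4, L[4]='$', prepend. Next row=LF[4]=0
  step 2: row=0, L[0]='Y', prepend. Next row=LF[0]=2
  step 3: row=2, L[2]='Q', prepend. Next row=LF[2]=1
  step 4: row=1, L[1]='n', prepend. Next row=LF[1]=7
  step 5: row=7, L[7]='o', prepend. Next row=LF[7]=8
  step 6: row=8, L[8]='o', prepend. Next row=LF[8]=9
  step 7: row=9, L[9]='l', prepend. Next row=LF[9]=6
  step 8: row=6, L[6]='l', prepend. Next row=LF[6]=5
  step 9: row=5, L[5]='a', prepend. Next row=LF[5]=3
  step 10: row=3, L[3]='b', prepend. Next row=LF[3]=4
Reversed output: balloonQY$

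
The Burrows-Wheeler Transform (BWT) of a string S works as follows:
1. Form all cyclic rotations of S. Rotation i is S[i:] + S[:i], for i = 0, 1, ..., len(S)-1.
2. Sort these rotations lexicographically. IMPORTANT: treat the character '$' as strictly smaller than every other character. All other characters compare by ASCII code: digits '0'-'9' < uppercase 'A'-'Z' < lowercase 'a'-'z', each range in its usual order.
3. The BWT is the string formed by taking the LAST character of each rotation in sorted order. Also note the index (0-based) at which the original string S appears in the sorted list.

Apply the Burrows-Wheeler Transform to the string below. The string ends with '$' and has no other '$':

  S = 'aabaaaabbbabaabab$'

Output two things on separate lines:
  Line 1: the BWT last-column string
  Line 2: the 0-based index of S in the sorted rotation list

All 18 rotations (rotation i = S[i:]+S[:i]):
  rot[0] = aabaaaabbbabaabab$
  rot[1] = abaaaabbbabaabab$a
  rot[2] = baaaabbbabaabab$aa
  rot[3] = aaaabbbabaabab$aab
  rot[4] = aaabbbabaabab$aaba
  rot[5] = aabbbabaabab$aabaa
  rot[6] = abbbabaabab$aabaaa
  rot[7] = bbbabaabab$aabaaaa
  rot[8] = bbabaabab$aabaaaab
  rot[9] = babaabab$aabaaaabb
  rot[10] = abaabab$aabaaaabbb
  rot[11] = baabab$aabaaaabbba
  rot[12] = aabab$aabaaaabbbab
  rot[13] = abab$aabaaaabbbaba
  rot[14] = bab$aabaaaabbbabaa
  rot[15] = ab$aabaaaabbbabaab
  rot[16] = b$aabaaaabbbabaaba
  rot[17] = $aabaaaabbbabaabab
Sorted (with $ < everything):
  sorted[0] = $aabaaaabbbabaabab  (last char: 'b')
  sorted[1] = aaaabbbabaabab$aab  (last char: 'b')
  sorted[2] = aaabbbabaabab$aaba  (last char: 'a')
  sorted[3] = aabaaaabbbabaabab$  (last char: '$')
  sorted[4] = aabab$aabaaaabbbab  (last char: 'b')
  sorted[5] = aabbbabaabab$aabaa  (last char: 'a')
  sorted[6] = ab$aabaaaabbbabaab  (last char: 'b')
  sorted[7] = abaaaabbbabaabab$a  (last char: 'a')
  sorted[8] = abaabab$aabaaaabbb  (last char: 'b')
  sorted[9] = abab$aabaaaabbbaba  (last char: 'a')
  sorted[10] = abbbabaabab$aabaaa  (last char: 'a')
  sorted[11] = b$aabaaaabbbabaaba  (last char: 'a')
  sorted[12] = baaaabbbabaabab$aa  (last char: 'a')
  sorted[13] = baabab$aabaaaabbba  (last char: 'a')
  sorted[14] = bab$aabaaaabbbabaa  (last char: 'a')
  sorted[15] = babaabab$aabaaaabb  (last char: 'b')
  sorted[16] = bbabaabab$aabaaaab  (last char: 'b')
  sorted[17] = bbbabaabab$aabaaaa  (last char: 'a')
Last column: bba$bababaaaaaabba
Original string S is at sorted index 3

Answer: bba$bababaaaaaabba
3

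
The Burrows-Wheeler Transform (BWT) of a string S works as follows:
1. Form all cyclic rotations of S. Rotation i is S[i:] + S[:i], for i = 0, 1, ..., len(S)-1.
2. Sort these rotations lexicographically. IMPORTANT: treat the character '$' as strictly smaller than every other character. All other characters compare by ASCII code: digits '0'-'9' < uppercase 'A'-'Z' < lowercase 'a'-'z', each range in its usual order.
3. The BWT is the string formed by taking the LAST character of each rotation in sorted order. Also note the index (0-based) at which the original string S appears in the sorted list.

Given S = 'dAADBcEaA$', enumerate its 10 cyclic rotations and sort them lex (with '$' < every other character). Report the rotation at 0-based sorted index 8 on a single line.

Answer: cEaA$dAADB

Derivation:
All 10 rotations (rotation i = S[i:]+S[:i]):
  rot[0] = dAADBcEaA$
  rot[1] = AADBcEaA$d
  rot[2] = ADBcEaA$dA
  rot[3] = DBcEaA$dAA
  rot[4] = BcEaA$dAAD
  rot[5] = cEaA$dAADB
  rot[6] = EaA$dAADBc
  rot[7] = aA$dAADBcE
  rot[8] = A$dAADBcEa
  rot[9] = $dAADBcEaA
Sorted (with $ < everything):
  sorted[0] = $dAADBcEaA
  sorted[1] = A$dAADBcEa
  sorted[2] = AADBcEaA$d
  sorted[3] = ADBcEaA$dA
  sorted[4] = BcEaA$dAAD
  sorted[5] = DBcEaA$dAA
  sorted[6] = EaA$dAADBc
  sorted[7] = aA$dAADBcE
  sorted[8] = cEaA$dAADB
  sorted[9] = dAADBcEaA$
sorted[8] = cEaA$dAADB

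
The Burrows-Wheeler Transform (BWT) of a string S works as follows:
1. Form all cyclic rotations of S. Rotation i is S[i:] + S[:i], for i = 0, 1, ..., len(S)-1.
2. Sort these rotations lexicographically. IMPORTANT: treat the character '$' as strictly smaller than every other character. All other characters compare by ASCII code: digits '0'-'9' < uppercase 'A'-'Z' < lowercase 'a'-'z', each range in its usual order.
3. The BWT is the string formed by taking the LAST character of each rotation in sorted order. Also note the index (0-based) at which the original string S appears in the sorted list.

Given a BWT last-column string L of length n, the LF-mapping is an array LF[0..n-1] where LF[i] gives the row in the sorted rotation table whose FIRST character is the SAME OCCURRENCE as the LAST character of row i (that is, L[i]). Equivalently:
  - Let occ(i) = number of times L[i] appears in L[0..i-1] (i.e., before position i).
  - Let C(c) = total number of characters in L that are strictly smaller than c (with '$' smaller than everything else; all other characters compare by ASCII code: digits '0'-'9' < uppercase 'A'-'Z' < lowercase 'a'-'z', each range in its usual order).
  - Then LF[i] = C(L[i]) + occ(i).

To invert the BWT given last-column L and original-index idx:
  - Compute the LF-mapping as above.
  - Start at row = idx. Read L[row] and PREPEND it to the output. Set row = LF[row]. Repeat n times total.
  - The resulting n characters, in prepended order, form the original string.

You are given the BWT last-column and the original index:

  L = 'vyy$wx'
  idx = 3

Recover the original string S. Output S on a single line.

Answer: xywyv$

Derivation:
LF mapping: 1 4 5 0 2 3
Walk LF starting at row 3, prepending L[row]:
  step 1: row=3, L[3]='$', prepend. Next row=LF[3]=0
  step 2: row=0, L[0]='v', prepend. Next row=LF[0]=1
  step 3: row=1, L[1]='y', prepend. Next row=LF[1]=4
  step 4: row=4, L[4]='w', prepend. Next row=LF[4]=2
  step 5: row=2, L[2]='y', prepend. Next row=LF[2]=5
  step 6: row=5, L[5]='x', prepend. Next row=LF[5]=3
Reversed output: xywyv$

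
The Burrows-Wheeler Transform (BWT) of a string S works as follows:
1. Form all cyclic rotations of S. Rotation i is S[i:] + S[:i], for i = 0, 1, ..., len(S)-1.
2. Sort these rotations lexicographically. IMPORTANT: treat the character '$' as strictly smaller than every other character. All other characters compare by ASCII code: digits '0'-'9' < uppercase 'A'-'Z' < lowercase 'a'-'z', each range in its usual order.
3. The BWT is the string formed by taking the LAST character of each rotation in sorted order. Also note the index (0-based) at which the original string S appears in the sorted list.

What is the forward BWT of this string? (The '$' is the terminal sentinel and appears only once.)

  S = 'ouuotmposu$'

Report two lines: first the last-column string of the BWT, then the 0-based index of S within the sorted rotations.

Answer: utpu$moosuo
4

Derivation:
All 11 rotations (rotation i = S[i:]+S[:i]):
  rot[0] = ouuotmposu$
  rot[1] = uuotmposu$o
  rot[2] = uotmposu$ou
  rot[3] = otmposu$ouu
  rot[4] = tmposu$ouuo
  rot[5] = mposu$ouuot
  rot[6] = posu$ouuotm
  rot[7] = osu$ouuotmp
  rot[8] = su$ouuotmpo
  rot[9] = u$ouuotmpos
  rot[10] = $ouuotmposu
Sorted (with $ < everything):
  sorted[0] = $ouuotmposu  (last char: 'u')
  sorted[1] = mposu$ouuot  (last char: 't')
  sorted[2] = osu$ouuotmp  (last char: 'p')
  sorted[3] = otmposu$ouu  (last char: 'u')
  sorted[4] = ouuotmposu$  (last char: '$')
  sorted[5] = posu$ouuotm  (last char: 'm')
  sorted[6] = su$ouuotmpo  (last char: 'o')
  sorted[7] = tmposu$ouuo  (last char: 'o')
  sorted[8] = u$ouuotmpos  (last char: 's')
  sorted[9] = uotmposu$ou  (last char: 'u')
  sorted[10] = uuotmposu$o  (last char: 'o')
Last column: utpu$moosuo
Original string S is at sorted index 4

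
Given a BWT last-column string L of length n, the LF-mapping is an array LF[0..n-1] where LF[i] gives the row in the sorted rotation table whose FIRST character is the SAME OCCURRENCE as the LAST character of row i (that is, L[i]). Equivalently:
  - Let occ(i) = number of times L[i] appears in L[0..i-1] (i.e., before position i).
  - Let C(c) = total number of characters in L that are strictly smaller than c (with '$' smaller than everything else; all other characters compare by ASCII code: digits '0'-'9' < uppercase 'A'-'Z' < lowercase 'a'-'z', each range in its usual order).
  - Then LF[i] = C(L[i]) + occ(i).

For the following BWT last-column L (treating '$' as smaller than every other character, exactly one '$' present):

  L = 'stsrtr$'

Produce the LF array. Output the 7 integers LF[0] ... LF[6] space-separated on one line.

Char counts: '$':1, 'r':2, 's':2, 't':2
C (first-col start): C('$')=0, C('r')=1, C('s')=3, C('t')=5
L[0]='s': occ=0, LF[0]=C('s')+0=3+0=3
L[1]='t': occ=0, LF[1]=C('t')+0=5+0=5
L[2]='s': occ=1, LF[2]=C('s')+1=3+1=4
L[3]='r': occ=0, LF[3]=C('r')+0=1+0=1
L[4]='t': occ=1, LF[4]=C('t')+1=5+1=6
L[5]='r': occ=1, LF[5]=C('r')+1=1+1=2
L[6]='$': occ=0, LF[6]=C('$')+0=0+0=0

Answer: 3 5 4 1 6 2 0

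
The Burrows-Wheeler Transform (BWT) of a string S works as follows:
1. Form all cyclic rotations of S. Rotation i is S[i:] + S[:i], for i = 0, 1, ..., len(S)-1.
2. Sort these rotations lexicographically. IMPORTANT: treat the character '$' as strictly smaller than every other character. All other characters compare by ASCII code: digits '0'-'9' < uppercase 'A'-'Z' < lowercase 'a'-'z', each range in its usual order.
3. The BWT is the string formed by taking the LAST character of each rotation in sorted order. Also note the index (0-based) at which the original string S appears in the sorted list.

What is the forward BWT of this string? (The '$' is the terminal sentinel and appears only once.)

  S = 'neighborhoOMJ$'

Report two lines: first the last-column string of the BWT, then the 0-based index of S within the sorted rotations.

Answer: JMOohnigre$hbo
10

Derivation:
All 14 rotations (rotation i = S[i:]+S[:i]):
  rot[0] = neighborhoOMJ$
  rot[1] = eighborhoOMJ$n
  rot[2] = ighborhoOMJ$ne
  rot[3] = ghborhoOMJ$nei
  rot[4] = hborhoOMJ$neig
  rot[5] = borhoOMJ$neigh
  rot[6] = orhoOMJ$neighb
  rot[7] = rhoOMJ$neighbo
  rot[8] = hoOMJ$neighbor
  rot[9] = oOMJ$neighborh
  rot[10] = OMJ$neighborho
  rot[11] = MJ$neighborhoO
  rot[12] = J$neighborhoOM
  rot[13] = $neighborhoOMJ
Sorted (with $ < everything):
  sorted[0] = $neighborhoOMJ  (last char: 'J')
  sorted[1] = J$neighborhoOM  (last char: 'M')
  sorted[2] = MJ$neighborhoO  (last char: 'O')
  sorted[3] = OMJ$neighborho  (last char: 'o')
  sorted[4] = borhoOMJ$neigh  (last char: 'h')
  sorted[5] = eighborhoOMJ$n  (last char: 'n')
  sorted[6] = ghborhoOMJ$nei  (last char: 'i')
  sorted[7] = hborhoOMJ$neig  (last char: 'g')
  sorted[8] = hoOMJ$neighbor  (last char: 'r')
  sorted[9] = ighborhoOMJ$ne  (last char: 'e')
  sorted[10] = neighborhoOMJ$  (last char: '$')
  sorted[11] = oOMJ$neighborh  (last char: 'h')
  sorted[12] = orhoOMJ$neighb  (last char: 'b')
  sorted[13] = rhoOMJ$neighbo  (last char: 'o')
Last column: JMOohnigre$hbo
Original string S is at sorted index 10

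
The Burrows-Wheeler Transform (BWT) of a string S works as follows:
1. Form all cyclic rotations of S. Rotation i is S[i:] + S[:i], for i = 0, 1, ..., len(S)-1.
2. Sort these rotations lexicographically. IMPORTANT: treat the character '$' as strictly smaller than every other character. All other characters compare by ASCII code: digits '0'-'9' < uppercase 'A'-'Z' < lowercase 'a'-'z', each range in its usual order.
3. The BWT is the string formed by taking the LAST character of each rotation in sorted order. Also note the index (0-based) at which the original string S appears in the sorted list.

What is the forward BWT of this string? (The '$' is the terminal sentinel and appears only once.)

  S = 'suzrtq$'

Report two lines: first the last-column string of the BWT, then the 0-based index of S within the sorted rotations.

Answer: qtz$rsu
3

Derivation:
All 7 rotations (rotation i = S[i:]+S[:i]):
  rot[0] = suzrtq$
  rot[1] = uzrtq$s
  rot[2] = zrtq$su
  rot[3] = rtq$suz
  rot[4] = tq$suzr
  rot[5] = q$suzrt
  rot[6] = $suzrtq
Sorted (with $ < everything):
  sorted[0] = $suzrtq  (last char: 'q')
  sorted[1] = q$suzrt  (last char: 't')
  sorted[2] = rtq$suz  (last char: 'z')
  sorted[3] = suzrtq$  (last char: '$')
  sorted[4] = tq$suzr  (last char: 'r')
  sorted[5] = uzrtq$s  (last char: 's')
  sorted[6] = zrtq$su  (last char: 'u')
Last column: qtz$rsu
Original string S is at sorted index 3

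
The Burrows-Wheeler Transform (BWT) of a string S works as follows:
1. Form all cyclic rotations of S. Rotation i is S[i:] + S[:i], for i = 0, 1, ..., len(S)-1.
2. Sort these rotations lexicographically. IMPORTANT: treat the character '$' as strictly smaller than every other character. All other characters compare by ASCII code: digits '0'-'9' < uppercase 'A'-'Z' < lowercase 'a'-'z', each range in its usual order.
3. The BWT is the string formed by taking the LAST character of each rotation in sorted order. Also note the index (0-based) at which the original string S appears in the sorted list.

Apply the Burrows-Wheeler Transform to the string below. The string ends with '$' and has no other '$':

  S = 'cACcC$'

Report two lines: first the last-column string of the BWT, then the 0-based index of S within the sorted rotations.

Answer: CccA$C
4

Derivation:
All 6 rotations (rotation i = S[i:]+S[:i]):
  rot[0] = cACcC$
  rot[1] = ACcC$c
  rot[2] = CcC$cA
  rot[3] = cC$cAC
  rot[4] = C$cACc
  rot[5] = $cACcC
Sorted (with $ < everything):
  sorted[0] = $cACcC  (last char: 'C')
  sorted[1] = ACcC$c  (last char: 'c')
  sorted[2] = C$cACc  (last char: 'c')
  sorted[3] = CcC$cA  (last char: 'A')
  sorted[4] = cACcC$  (last char: '$')
  sorted[5] = cC$cAC  (last char: 'C')
Last column: CccA$C
Original string S is at sorted index 4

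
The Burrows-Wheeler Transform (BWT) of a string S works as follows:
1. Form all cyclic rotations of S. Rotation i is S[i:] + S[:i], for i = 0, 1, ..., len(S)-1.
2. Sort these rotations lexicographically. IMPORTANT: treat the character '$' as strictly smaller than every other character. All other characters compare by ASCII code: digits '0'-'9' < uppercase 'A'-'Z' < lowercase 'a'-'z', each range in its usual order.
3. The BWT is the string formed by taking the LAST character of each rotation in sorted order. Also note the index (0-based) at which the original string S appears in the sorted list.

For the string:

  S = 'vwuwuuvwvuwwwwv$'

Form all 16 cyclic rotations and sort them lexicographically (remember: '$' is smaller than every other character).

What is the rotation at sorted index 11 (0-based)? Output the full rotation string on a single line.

All 16 rotations (rotation i = S[i:]+S[:i]):
  rot[0] = vwuwuuvwvuwwwwv$
  rot[1] = wuwuuvwvuwwwwv$v
  rot[2] = uwuuvwvuwwwwv$vw
  rot[3] = wuuvwvuwwwwv$vwu
  rot[4] = uuvwvuwwwwv$vwuw
  rot[5] = uvwvuwwwwv$vwuwu
  rot[6] = vwvuwwwwv$vwuwuu
  rot[7] = wvuwwwwv$vwuwuuv
  rot[8] = vuwwwwv$vwuwuuvw
  rot[9] = uwwwwv$vwuwuuvwv
  rot[10] = wwwwv$vwuwuuvwvu
  rot[11] = wwwv$vwuwuuvwvuw
  rot[12] = wwv$vwuwuuvwvuww
  rot[13] = wv$vwuwuuvwvuwww
  rot[14] = v$vwuwuuvwvuwwww
  rot[15] = $vwuwuuvwvuwwwwv
Sorted (with $ < everything):
  sorted[0] = $vwuwuuvwvuwwwwv
  sorted[1] = uuvwvuwwwwv$vwuw
  sorted[2] = uvwvuwwwwv$vwuwu
  sorted[3] = uwuuvwvuwwwwv$vw
  sorted[4] = uwwwwv$vwuwuuvwv
  sorted[5] = v$vwuwuuvwvuwwww
  sorted[6] = vuwwwwv$vwuwuuvw
  sorted[7] = vwuwuuvwvuwwwwv$
  sorted[8] = vwvuwwwwv$vwuwuu
  sorted[9] = wuuvwvuwwwwv$vwu
  sorted[10] = wuwuuvwvuwwwwv$v
  sorted[11] = wv$vwuwuuvwvuwww
  sorted[12] = wvuwwwwv$vwuwuuv
  sorted[13] = wwv$vwuwuuvwvuww
  sorted[14] = wwwv$vwuwuuvwvuw
  sorted[15] = wwwwv$vwuwuuvwvu
sorted[11] = wv$vwuwuuvwvuwww

Answer: wv$vwuwuuvwvuwww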